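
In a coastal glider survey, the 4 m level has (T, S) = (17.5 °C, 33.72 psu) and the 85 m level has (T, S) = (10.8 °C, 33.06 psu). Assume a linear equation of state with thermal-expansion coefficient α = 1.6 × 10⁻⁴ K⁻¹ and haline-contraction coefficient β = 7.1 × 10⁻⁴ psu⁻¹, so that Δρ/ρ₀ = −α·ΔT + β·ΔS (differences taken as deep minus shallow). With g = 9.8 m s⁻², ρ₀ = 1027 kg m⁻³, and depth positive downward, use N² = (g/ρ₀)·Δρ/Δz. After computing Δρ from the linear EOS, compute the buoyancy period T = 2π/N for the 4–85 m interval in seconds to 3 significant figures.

ΔT = -6.7 K, ΔS = -0.66 psu (deep − shallow).
Δρ/ρ₀ = −αΔT + βΔS = 1.072 × 10⁻³ − 4.686 × 10⁻⁴ = 6.034 × 10⁻⁴, so Δρ ≈ 0.6197 kg m⁻³.
N² = (g/ρ₀)·Δρ/Δz = g·(Δρ/ρ₀)/Δz = 9.8 × 6.034 × 10⁻⁴ / 81 = 7.3004 × 10⁻⁵ s⁻².
N = √(7.3004 × 10⁻⁵) = 8.5442 × 10⁻³ rad s⁻¹ → T = 2π/N = 735.37 s ≈ 735 s.

735 s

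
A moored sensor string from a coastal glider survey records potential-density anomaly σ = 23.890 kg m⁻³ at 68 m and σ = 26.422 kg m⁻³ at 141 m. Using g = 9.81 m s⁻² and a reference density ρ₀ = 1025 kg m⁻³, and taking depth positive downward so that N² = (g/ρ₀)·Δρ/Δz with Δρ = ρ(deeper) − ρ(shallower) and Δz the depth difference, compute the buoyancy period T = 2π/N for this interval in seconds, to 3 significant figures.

Δρ = 1026.422 − 1023.890 = 2.532 kg m⁻³ over Δz = 141 − 68 = 73 m.
N² = (9.81/1025) × (2.532/73) = 3.3196 × 10⁻⁴ s⁻².
N = √(3.3196 × 10⁻⁴) = 0.018220 rad s⁻¹, so T = 2π/N = 344.85 s ≈ 345 s.

345 s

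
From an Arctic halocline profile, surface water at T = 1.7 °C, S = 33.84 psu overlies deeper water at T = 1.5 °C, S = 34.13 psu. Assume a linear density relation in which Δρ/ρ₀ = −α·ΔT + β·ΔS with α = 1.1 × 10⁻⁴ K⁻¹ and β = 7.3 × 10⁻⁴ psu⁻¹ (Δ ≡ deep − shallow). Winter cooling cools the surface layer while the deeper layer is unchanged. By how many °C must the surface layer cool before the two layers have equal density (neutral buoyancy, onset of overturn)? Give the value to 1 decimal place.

2.1 °C

Neutral buoyancy requires Δρ = 0, i.e. −α(T_deep − T_surf′) + β(S_deep − S_surf) = 0.
T_surf′ = T_deep − (β/α)·ΔS = 1.5 − (7.3 × 10⁻⁴/1.1 × 10⁻⁴)·(+0.29) = -0.425 °C.
Cooling required: 1.7 − (-0.425) = 2.125 °C.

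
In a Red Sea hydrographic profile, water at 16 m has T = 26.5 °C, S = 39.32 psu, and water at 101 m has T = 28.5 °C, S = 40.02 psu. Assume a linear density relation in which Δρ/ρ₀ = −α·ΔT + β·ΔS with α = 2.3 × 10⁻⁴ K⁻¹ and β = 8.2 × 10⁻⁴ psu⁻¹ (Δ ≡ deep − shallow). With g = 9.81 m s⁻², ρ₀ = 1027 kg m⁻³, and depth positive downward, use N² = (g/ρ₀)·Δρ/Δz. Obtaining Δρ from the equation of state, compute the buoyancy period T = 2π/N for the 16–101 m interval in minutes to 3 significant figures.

28.9 min

ΔT = +2.0 K, ΔS = +0.70 psu (deep − shallow).
Δρ/ρ₀ = −αΔT + βΔS = -4.60 × 10⁻⁴ + 5.74 × 10⁻⁴ = 1.14 × 10⁻⁴, so Δρ ≈ 0.1171 kg m⁻³.
N² = (g/ρ₀)·Δρ/Δz = g·(Δρ/ρ₀)/Δz = 9.81 × 1.14 × 10⁻⁴ / 85 = 1.3157 × 10⁻⁵ s⁻².
N = √(1.3157 × 10⁻⁵) = 3.6273 × 10⁻³ rad s⁻¹ → T = 2π/N = 1.7322 × 10³ s = 28.870 min ≈ 28.9 min.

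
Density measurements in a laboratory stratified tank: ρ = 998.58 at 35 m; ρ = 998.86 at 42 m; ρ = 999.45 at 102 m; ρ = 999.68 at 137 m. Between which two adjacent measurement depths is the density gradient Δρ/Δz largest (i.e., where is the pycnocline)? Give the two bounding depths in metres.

Compute the density gradient over each adjacent pair:
  35–42 m: Δρ/Δz = 0.28/7 = 0.040 kg m⁻⁴
  42–102 m: Δρ/Δz = 0.59/60 = 9.8 × 10⁻³ kg m⁻⁴
  102–137 m: Δρ/Δz = 0.23/35 = 6.6 × 10⁻³ kg m⁻⁴
The largest gradient is in the 35–42 m interval — the pycnocline.

35–42 m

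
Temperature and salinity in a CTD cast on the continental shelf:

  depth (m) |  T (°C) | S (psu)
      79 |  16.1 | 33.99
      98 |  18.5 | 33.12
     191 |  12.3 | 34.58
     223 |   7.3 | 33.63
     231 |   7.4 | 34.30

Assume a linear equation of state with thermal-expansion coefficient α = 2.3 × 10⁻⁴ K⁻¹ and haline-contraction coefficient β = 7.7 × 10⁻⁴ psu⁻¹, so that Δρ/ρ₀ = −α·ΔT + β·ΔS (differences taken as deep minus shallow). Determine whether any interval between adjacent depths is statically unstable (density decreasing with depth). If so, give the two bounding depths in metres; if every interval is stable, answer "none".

Evaluate Δρ/ρ₀ = −αΔT + βΔS across each adjacent pair:
  79–98 m: −αΔT+βΔS = −(2.3 × 10⁻⁴)(+2.4)+(7.7 × 10⁻⁴)(-0.87) = -1.2 × 10⁻³ → UNSTABLE
  98–191 m: −αΔT+βΔS = −(2.3 × 10⁻⁴)(-6.2)+(7.7 × 10⁻⁴)(+1.46) = 2.6 × 10⁻³ → stable
  191–223 m: −αΔT+βΔS = −(2.3 × 10⁻⁴)(-5.0)+(7.7 × 10⁻⁴)(-0.95) = 4.2 × 10⁻⁴ → stable
  223–231 m: −αΔT+βΔS = −(2.3 × 10⁻⁴)(+0.1)+(7.7 × 10⁻⁴)(+0.67) = 4.9 × 10⁻⁴ → stable
The 79–98 m interval has Δρ < 0: lighter water underlies denser water.

79–98 m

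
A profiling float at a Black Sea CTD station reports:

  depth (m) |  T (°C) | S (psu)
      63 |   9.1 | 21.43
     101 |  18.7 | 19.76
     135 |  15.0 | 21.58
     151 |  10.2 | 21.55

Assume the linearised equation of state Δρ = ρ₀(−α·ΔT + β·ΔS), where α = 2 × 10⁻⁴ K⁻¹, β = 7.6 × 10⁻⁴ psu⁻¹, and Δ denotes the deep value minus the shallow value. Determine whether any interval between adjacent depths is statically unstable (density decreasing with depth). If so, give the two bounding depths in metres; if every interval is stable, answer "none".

Evaluate Δρ/ρ₀ = −αΔT + βΔS across each adjacent pair:
  63–101 m: −αΔT+βΔS = −(2 × 10⁻⁴)(+9.6)+(7.6 × 10⁻⁴)(-1.67) = -3.2 × 10⁻³ → UNSTABLE
  101–135 m: −αΔT+βΔS = −(2 × 10⁻⁴)(-3.7)+(7.6 × 10⁻⁴)(+1.82) = 2.1 × 10⁻³ → stable
  135–151 m: −αΔT+βΔS = −(2 × 10⁻⁴)(-4.8)+(7.6 × 10⁻⁴)(-0.03) = 9.4 × 10⁻⁴ → stable
The 63–101 m interval has Δρ < 0: lighter water underlies denser water.

63–101 m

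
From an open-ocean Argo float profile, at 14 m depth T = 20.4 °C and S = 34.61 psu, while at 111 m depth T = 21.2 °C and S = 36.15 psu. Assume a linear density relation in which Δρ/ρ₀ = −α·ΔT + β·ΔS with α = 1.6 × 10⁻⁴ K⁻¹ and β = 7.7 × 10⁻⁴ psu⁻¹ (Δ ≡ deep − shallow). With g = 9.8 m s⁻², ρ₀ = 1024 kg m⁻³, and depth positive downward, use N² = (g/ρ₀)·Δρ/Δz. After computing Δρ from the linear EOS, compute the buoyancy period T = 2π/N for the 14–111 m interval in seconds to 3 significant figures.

608 s

ΔT = +0.8 K, ΔS = +1.54 psu (deep − shallow).
Δρ/ρ₀ = −αΔT + βΔS = -1.28 × 10⁻⁴ + 1.1858 × 10⁻³ = 1.0578 × 10⁻³, so Δρ ≈ 1.083 kg m⁻³.
N² = (g/ρ₀)·Δρ/Δz = g·(Δρ/ρ₀)/Δz = 9.8 × 1.0578 × 10⁻³ / 97 = 1.0687 × 10⁻⁴ s⁻².
N = √(1.0687 × 10⁻⁴) = 0.010338 rad s⁻¹ → T = 2π/N = 607.78 s ≈ 608 s.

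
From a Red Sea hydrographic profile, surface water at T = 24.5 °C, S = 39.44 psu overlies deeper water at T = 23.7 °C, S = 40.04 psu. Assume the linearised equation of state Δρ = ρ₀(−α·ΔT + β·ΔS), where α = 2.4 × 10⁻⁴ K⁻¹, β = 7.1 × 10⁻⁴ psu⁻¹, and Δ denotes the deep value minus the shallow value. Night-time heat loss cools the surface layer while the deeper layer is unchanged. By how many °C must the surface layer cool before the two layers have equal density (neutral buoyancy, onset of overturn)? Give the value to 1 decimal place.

Neutral buoyancy requires Δρ = 0, i.e. −α(T_deep − T_surf′) + β(S_deep − S_surf) = 0.
T_surf′ = T_deep − (β/α)·ΔS = 23.7 − (7.1 × 10⁻⁴/2.4 × 10⁻⁴)·(+0.60) = 21.925 °C.
Cooling required: 24.5 − (21.925) = 2.575 °C.

2.6 °C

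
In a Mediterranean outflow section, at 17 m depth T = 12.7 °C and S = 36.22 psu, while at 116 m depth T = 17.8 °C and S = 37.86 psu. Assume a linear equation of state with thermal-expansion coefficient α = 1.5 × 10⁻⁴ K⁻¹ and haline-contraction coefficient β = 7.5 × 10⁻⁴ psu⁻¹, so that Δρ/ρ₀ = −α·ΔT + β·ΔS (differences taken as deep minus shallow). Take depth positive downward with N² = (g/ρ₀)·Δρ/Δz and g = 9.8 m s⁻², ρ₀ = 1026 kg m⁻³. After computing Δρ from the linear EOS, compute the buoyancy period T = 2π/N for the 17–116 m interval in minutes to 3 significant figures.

ΔT = +5.1 K, ΔS = +1.64 psu (deep − shallow).
Δρ/ρ₀ = −αΔT + βΔS = -7.65 × 10⁻⁴ + 1.23 × 10⁻³ = 4.65 × 10⁻⁴, so Δρ ≈ 0.4771 kg m⁻³.
N² = (g/ρ₀)·Δρ/Δz = g·(Δρ/ρ₀)/Δz = 9.8 × 4.65 × 10⁻⁴ / 99 = 4.6030 × 10⁻⁵ s⁻².
N = √(4.6030 × 10⁻⁵) = 6.7845 × 10⁻³ rad s⁻¹ → T = 2π/N = 926.11 s = 15.435 min ≈ 15.4 min.

15.4 min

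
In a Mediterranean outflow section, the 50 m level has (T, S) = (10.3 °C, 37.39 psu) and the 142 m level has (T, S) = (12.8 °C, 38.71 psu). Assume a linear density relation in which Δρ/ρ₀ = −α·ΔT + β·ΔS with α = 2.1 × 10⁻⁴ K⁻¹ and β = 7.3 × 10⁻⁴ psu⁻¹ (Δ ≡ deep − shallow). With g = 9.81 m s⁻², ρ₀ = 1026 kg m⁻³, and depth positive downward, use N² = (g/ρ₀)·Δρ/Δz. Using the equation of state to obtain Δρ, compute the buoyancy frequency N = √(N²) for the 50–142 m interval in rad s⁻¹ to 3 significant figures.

6.84 × 10⁻³ rad s⁻¹

ΔT = +2.5 K, ΔS = +1.32 psu (deep − shallow).
Δρ/ρ₀ = −αΔT + βΔS = -5.25 × 10⁻⁴ + 9.636 × 10⁻⁴ = 4.386 × 10⁻⁴, so Δρ ≈ 0.4500 kg m⁻³.
N² = (g/ρ₀)·Δρ/Δz = g·(Δρ/ρ₀)/Δz = 9.81 × 4.386 × 10⁻⁴ / 92 = 4.6768 × 10⁻⁵ s⁻².
N = √(4.6768 × 10⁻⁵) = 6.8387 × 10⁻³ rad s⁻¹ ≈ 6.84 × 10⁻³ rad s⁻¹.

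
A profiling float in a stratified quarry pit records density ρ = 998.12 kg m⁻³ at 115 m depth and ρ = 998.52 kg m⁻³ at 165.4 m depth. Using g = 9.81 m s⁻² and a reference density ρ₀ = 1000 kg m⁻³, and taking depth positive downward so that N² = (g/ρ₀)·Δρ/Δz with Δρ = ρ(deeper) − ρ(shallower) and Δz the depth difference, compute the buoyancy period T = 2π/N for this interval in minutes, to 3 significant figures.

11.9 min

Δρ = 998.52 − 998.12 = 0.40 kg m⁻³ over Δz = 165.4 − 115 = 50.4 m.
N² = (9.81/1000) × (0.40/50.4) = 7.7857 × 10⁻⁵ s⁻².
N = √(7.7857 × 10⁻⁵) = 8.8237 × 10⁻³ rad s⁻¹, so T = 2π/N = 712.08 s = 11.868 min ≈ 11.9 min.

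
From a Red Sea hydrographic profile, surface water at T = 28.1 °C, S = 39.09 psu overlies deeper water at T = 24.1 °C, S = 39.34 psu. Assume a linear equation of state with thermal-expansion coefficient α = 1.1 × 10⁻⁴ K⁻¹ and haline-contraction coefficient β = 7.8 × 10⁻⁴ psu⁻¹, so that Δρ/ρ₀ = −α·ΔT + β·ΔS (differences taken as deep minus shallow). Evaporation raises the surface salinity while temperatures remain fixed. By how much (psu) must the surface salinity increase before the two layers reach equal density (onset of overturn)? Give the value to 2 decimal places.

Neutral buoyancy requires −α(T_deep − T_surf) + β(S_deep − S_surf′) = 0.
S_surf′ = S_deep − (α/β)·ΔT = 39.34 − (1.1 × 10⁻⁴/7.8 × 10⁻⁴)·(-4.0) = 39.9041 psu.
Increase required: 39.9041 − 39.09 = 0.8141 psu.

0.81 psu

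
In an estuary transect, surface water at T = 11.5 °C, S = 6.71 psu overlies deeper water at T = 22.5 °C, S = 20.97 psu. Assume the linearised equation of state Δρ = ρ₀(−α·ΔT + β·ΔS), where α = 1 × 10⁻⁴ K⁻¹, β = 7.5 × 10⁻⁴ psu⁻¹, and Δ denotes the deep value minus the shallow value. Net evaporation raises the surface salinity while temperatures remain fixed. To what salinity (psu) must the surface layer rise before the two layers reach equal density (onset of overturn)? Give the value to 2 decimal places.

Neutral buoyancy requires −α(T_deep − T_surf) + β(S_deep − S_surf′) = 0.
S_surf′ = S_deep − (α/β)·ΔT = 20.97 − (1 × 10⁻⁴/7.5 × 10⁻⁴)·(+11.0) = 19.5033 psu.
Increase required: 19.5033 − 6.71 = 12.7933 psu.

19.50 psu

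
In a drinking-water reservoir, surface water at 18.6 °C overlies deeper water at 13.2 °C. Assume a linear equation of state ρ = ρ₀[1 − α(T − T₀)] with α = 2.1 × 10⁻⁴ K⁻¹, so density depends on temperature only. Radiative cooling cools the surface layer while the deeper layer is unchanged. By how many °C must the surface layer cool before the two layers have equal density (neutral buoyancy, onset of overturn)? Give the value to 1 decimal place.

With temperature the only control, equal density requires T_surf′ = T_deep.
T_surf′ = 13.2 °C.
Cooling required: 18.6 − 13.2 = 5.4 °C.

5.4 °C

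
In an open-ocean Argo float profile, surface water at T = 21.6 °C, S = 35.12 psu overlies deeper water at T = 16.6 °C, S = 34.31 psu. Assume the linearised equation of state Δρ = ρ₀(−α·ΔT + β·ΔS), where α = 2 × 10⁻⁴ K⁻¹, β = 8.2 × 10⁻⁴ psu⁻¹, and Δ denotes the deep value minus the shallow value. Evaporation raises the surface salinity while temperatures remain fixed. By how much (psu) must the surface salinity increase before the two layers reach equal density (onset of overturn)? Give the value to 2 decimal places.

0.41 psu

Neutral buoyancy requires −α(T_deep − T_surf) + β(S_deep − S_surf′) = 0.
S_surf′ = S_deep − (α/β)·ΔT = 34.31 − (2 × 10⁻⁴/8.2 × 10⁻⁴)·(-5.0) = 35.5295 psu.
Increase required: 35.5295 − 35.12 = 0.4095 psu.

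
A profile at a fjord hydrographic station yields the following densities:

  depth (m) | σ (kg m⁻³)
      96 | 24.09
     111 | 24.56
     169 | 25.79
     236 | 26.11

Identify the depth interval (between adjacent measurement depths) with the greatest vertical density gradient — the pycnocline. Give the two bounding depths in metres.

Compute the density gradient over each adjacent pair:
  96–111 m: Δρ/Δz = 0.47/15 = 0.031 kg m⁻⁴
  111–169 m: Δρ/Δz = 1.23/58 = 0.021 kg m⁻⁴
  169–236 m: Δρ/Δz = 0.32/67 = 4.8 × 10⁻³ kg m⁻⁴
The largest gradient is in the 96–111 m interval — the pycnocline.

96–111 m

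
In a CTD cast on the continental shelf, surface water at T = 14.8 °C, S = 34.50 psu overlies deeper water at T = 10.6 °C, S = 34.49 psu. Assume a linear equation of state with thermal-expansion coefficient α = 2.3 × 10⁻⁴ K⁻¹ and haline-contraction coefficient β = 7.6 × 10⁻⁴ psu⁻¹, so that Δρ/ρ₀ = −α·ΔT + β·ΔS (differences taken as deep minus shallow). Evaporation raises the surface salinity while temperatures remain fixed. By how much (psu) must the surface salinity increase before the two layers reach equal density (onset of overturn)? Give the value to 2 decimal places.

1.26 psu

Neutral buoyancy requires −α(T_deep − T_surf) + β(S_deep − S_surf′) = 0.
S_surf′ = S_deep − (α/β)·ΔT = 34.49 − (2.3 × 10⁻⁴/7.6 × 10⁻⁴)·(-4.2) = 35.7611 psu.
Increase required: 35.7611 − 34.50 = 1.2611 psu.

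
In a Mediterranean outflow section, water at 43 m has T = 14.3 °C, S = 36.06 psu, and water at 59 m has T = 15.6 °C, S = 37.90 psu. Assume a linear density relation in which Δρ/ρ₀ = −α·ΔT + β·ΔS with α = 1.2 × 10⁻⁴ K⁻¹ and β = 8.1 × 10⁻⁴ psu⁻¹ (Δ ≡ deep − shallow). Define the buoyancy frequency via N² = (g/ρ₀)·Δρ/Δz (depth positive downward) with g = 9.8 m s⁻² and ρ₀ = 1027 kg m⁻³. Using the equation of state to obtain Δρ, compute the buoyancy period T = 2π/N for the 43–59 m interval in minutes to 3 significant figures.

ΔT = +1.3 K, ΔS = +1.84 psu (deep − shallow).
Δρ/ρ₀ = −αΔT + βΔS = -1.56 × 10⁻⁴ + 1.4904 × 10⁻³ = 1.3344 × 10⁻³, so Δρ ≈ 1.370 kg m⁻³.
N² = (g/ρ₀)·Δρ/Δz = g·(Δρ/ρ₀)/Δz = 9.8 × 1.3344 × 10⁻³ / 16 = 8.1732 × 10⁻⁴ s⁻².
N = √(8.1732 × 10⁻⁴) = 0.028589 rad s⁻¹ → T = 2π/N = 219.78 s = 3.6630 min ≈ 3.66 min.

3.66 min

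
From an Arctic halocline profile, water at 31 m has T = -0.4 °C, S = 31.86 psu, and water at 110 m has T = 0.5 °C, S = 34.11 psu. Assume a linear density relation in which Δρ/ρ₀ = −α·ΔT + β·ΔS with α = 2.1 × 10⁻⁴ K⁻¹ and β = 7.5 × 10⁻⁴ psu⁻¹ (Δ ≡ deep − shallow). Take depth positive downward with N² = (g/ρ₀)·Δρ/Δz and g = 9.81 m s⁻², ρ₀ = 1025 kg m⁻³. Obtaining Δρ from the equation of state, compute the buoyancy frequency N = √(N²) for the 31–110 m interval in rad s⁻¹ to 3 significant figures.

ΔT = +0.9 K, ΔS = +2.25 psu (deep − shallow).
Δρ/ρ₀ = −αΔT + βΔS = -1.89 × 10⁻⁴ + 1.6875 × 10⁻³ = 1.4985 × 10⁻³, so Δρ ≈ 1.536 kg m⁻³.
N² = (g/ρ₀)·Δρ/Δz = g·(Δρ/ρ₀)/Δz = 9.81 × 1.4985 × 10⁻³ / 79 = 1.8608 × 10⁻⁴ s⁻².
N = √(1.8608 × 10⁻⁴) = 0.013641 rad s⁻¹ ≈ 0.0136 rad s⁻¹.

0.0136 rad s⁻¹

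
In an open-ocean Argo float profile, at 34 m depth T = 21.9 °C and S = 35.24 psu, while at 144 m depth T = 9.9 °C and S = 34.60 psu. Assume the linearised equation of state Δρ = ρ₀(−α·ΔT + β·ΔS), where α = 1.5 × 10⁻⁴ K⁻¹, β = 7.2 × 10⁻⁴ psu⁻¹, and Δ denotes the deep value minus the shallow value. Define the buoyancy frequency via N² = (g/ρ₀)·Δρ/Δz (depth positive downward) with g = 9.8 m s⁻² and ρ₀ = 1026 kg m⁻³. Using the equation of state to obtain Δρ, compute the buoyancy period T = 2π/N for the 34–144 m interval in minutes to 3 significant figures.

ΔT = -12.0 K, ΔS = -0.64 psu (deep − shallow).
Δρ/ρ₀ = −αΔT + βΔS = 1.80 × 10⁻³ − 4.608 × 10⁻⁴ = 1.3392 × 10⁻³, so Δρ ≈ 1.374 kg m⁻³.
N² = (g/ρ₀)·Δρ/Δz = g·(Δρ/ρ₀)/Δz = 9.8 × 1.3392 × 10⁻³ / 110 = 1.1931 × 10⁻⁴ s⁻².
N = √(1.1931 × 10⁻⁴) = 0.010923 rad s⁻¹ → T = 2π/N = 575.23 s = 9.5872 min ≈ 9.59 min.

9.59 min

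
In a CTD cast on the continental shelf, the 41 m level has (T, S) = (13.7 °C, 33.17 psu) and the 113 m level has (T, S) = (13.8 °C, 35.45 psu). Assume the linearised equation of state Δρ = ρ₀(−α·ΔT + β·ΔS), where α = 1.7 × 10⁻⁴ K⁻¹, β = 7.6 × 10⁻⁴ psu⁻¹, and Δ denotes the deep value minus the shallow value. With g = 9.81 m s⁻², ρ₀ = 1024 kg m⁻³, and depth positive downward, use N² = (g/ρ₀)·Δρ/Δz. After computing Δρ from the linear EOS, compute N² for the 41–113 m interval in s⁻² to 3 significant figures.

ΔT = +0.1 K, ΔS = +2.28 psu (deep − shallow).
Δρ/ρ₀ = −αΔT + βΔS = -1.70 × 10⁻⁵ + 1.7328 × 10⁻³ = 1.7158 × 10⁻³, so Δρ ≈ 1.757 kg m⁻³.
N² = (g/ρ₀)·Δρ/Δz = g·(Δρ/ρ₀)/Δz = 9.81 × 1.7158 × 10⁻³ / 72 = 2.3378 × 10⁻⁴ s⁻² ≈ 2.34 × 10⁻⁴ s⁻².

2.34 × 10⁻⁴ s⁻²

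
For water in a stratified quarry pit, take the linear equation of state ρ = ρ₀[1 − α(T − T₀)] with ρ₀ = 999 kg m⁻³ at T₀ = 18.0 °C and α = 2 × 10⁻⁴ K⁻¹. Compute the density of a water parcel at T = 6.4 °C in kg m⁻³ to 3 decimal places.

T − T₀ = -11.6 K.
Bracket = 1 − α·(-11.6) = 1 + (2.32 × 10⁻³) = 1.0023200.
ρ = 999 × 1.0023200 = 1001.318 kg m⁻³.

1001.318 kg m⁻³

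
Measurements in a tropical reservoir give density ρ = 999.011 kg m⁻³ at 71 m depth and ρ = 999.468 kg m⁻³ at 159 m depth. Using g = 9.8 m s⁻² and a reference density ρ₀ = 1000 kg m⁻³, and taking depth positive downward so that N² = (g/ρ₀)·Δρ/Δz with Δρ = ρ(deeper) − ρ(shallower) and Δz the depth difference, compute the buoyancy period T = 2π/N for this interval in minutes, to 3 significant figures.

Δρ = 999.468 − 999.011 = 0.457 kg m⁻³ over Δz = 159 − 71 = 88 m.
N² = (9.8/1000) × (0.457/88) = 5.0893 × 10⁻⁵ s⁻².
N = √(5.0893 × 10⁻⁵) = 7.1339 × 10⁻³ rad s⁻¹, so T = 2π/N = 880.75 s = 14.679 min ≈ 14.7 min.

14.7 min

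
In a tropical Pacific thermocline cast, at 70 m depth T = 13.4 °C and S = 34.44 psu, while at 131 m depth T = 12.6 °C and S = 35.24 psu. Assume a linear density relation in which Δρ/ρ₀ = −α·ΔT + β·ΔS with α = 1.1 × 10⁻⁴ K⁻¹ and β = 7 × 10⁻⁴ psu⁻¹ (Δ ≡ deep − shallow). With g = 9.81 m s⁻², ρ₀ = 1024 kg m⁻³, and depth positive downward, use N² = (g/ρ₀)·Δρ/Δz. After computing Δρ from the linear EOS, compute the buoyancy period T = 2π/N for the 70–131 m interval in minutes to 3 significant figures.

10.3 min

ΔT = -0.8 K, ΔS = +0.80 psu (deep − shallow).
Δρ/ρ₀ = −αΔT + βΔS = 8.80 × 10⁻⁵ + 5.60 × 10⁻⁴ = 6.48 × 10⁻⁴, so Δρ ≈ 0.6636 kg m⁻³.
N² = (g/ρ₀)·Δρ/Δz = g·(Δρ/ρ₀)/Δz = 9.81 × 6.48 × 10⁻⁴ / 61 = 1.0421 × 10⁻⁴ s⁻².
N = √(1.0421 × 10⁻⁴) = 0.010208 rad s⁻¹ → T = 2π/N = 615.52 s = 10.259 min ≈ 10.3 min.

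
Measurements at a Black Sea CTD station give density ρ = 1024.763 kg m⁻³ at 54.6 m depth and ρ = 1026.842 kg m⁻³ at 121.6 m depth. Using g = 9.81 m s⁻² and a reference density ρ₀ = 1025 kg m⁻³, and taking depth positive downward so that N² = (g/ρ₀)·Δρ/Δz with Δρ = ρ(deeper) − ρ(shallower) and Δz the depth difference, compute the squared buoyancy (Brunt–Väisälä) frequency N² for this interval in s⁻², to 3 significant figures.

2.97 × 10⁻⁴ s⁻²

Δρ = 1026.842 − 1024.763 = 2.079 kg m⁻³ over Δz = 121.6 − 54.6 = 67 m.
N² = (9.81/1025) × (2.079/67) = 2.9698 × 10⁻⁴ s⁻² ≈ 2.97 × 10⁻⁴ s⁻².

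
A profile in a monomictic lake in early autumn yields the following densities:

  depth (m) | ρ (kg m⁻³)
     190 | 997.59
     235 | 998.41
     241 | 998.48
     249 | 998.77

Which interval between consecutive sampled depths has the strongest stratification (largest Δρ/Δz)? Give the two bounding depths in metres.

241–249 m

Compute the density gradient over each adjacent pair:
  190–235 m: Δρ/Δz = 0.82/45 = 0.018 kg m⁻⁴
  235–241 m: Δρ/Δz = 0.07/6 = 0.012 kg m⁻⁴
  241–249 m: Δρ/Δz = 0.29/8 = 0.036 kg m⁻⁴
The largest gradient is in the 241–249 m interval — the pycnocline.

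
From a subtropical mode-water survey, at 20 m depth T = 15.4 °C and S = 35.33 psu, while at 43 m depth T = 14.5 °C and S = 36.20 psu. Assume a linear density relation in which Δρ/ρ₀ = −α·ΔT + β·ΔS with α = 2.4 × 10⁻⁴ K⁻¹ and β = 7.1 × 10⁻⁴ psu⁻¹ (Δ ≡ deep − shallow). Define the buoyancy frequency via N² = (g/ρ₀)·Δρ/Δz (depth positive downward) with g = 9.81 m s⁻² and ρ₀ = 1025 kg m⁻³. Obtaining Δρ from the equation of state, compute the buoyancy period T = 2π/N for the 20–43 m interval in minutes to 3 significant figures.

5.55 min

ΔT = -0.9 K, ΔS = +0.87 psu (deep − shallow).
Δρ/ρ₀ = −αΔT + βΔS = 2.16 × 10⁻⁴ + 6.177 × 10⁻⁴ = 8.337 × 10⁻⁴, so Δρ ≈ 0.8545 kg m⁻³.
N² = (g/ρ₀)·Δρ/Δz = g·(Δρ/ρ₀)/Δz = 9.81 × 8.337 × 10⁻⁴ / 23 = 3.5559 × 10⁻⁴ s⁻².
N = √(3.5559 × 10⁻⁴) = 0.018857 rad s⁻¹ → T = 2π/N = 333.20 s = 5.5533 min ≈ 5.55 min.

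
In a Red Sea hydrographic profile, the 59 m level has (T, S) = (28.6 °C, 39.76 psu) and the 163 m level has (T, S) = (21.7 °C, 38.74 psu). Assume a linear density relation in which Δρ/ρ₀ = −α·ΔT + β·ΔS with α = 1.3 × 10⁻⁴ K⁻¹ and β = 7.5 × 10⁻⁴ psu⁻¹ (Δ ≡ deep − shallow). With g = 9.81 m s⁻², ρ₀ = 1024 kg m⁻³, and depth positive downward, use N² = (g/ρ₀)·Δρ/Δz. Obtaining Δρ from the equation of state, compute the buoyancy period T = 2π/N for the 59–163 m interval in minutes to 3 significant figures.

29.7 min

ΔT = -6.9 K, ΔS = -1.02 psu (deep − shallow).
Δρ/ρ₀ = −αΔT + βΔS = 8.97 × 10⁻⁴ − 7.65 × 10⁻⁴ = 1.32 × 10⁻⁴, so Δρ ≈ 0.1352 kg m⁻³.
N² = (g/ρ₀)·Δρ/Δz = g·(Δρ/ρ₀)/Δz = 9.81 × 1.32 × 10⁻⁴ / 104 = 1.2451 × 10⁻⁵ s⁻².
N = √(1.2451 × 10⁻⁵) = 3.5286 × 10⁻³ rad s⁻¹ → T = 2π/N = 1.7806 × 10³ s = 29.677 min ≈ 29.7 min.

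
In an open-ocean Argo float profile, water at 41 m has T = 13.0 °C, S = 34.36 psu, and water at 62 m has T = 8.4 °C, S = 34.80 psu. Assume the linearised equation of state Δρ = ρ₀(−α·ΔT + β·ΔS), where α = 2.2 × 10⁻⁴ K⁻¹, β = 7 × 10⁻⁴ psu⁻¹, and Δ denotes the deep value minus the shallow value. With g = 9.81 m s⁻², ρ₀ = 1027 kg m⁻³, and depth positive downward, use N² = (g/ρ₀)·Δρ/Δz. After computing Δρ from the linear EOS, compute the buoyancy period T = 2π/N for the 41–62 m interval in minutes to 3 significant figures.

4.22 min

ΔT = -4.6 K, ΔS = +0.44 psu (deep − shallow).
Δρ/ρ₀ = −αΔT + βΔS = 1.012 × 10⁻³ + 3.08 × 10⁻⁴ = 1.32 × 10⁻³, so Δρ ≈ 1.356 kg m⁻³.
N² = (g/ρ₀)·Δρ/Δz = g·(Δρ/ρ₀)/Δz = 9.81 × 1.32 × 10⁻³ / 21 = 6.1663 × 10⁻⁴ s⁻².
N = √(6.1663 × 10⁻⁴) = 0.024832 rad s⁻¹ → T = 2π/N = 253.03 s = 4.2172 min ≈ 4.22 min.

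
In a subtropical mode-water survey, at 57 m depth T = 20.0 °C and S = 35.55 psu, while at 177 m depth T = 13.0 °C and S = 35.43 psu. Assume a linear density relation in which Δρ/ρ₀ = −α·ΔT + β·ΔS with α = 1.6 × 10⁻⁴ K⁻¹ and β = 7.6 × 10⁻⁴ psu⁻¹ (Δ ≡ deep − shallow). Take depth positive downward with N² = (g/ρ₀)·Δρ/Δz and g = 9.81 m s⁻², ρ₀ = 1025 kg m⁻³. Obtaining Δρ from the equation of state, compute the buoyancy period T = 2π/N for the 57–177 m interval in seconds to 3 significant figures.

685 s

ΔT = -7.0 K, ΔS = -0.12 psu (deep − shallow).
Δρ/ρ₀ = −αΔT + βΔS = 1.12 × 10⁻³ − 9.12 × 10⁻⁵ = 1.0288 × 10⁻³, so Δρ ≈ 1.055 kg m⁻³.
N² = (g/ρ₀)·Δρ/Δz = g·(Δρ/ρ₀)/Δz = 9.81 × 1.0288 × 10⁻³ / 120 = 8.4104 × 10⁻⁵ s⁻².
N = √(8.4104 × 10⁻⁵) = 9.1708 × 10⁻³ rad s⁻¹ → T = 2π/N = 685.13 s ≈ 685 s.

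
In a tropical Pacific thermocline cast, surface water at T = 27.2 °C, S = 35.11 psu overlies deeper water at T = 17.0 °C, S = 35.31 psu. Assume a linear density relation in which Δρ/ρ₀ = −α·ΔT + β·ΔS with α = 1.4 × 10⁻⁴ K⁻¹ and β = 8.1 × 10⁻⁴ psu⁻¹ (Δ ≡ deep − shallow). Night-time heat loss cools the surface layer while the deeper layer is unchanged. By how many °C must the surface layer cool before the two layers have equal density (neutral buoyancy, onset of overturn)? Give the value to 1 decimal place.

11.4 °C

Neutral buoyancy requires Δρ = 0, i.e. −α(T_deep − T_surf′) + β(S_deep − S_surf) = 0.
T_surf′ = T_deep − (β/α)·ΔS = 17.0 − (8.1 × 10⁻⁴/1.4 × 10⁻⁴)·(+0.20) = 15.843 °C.
Cooling required: 27.2 − (15.843) = 11.357 °C.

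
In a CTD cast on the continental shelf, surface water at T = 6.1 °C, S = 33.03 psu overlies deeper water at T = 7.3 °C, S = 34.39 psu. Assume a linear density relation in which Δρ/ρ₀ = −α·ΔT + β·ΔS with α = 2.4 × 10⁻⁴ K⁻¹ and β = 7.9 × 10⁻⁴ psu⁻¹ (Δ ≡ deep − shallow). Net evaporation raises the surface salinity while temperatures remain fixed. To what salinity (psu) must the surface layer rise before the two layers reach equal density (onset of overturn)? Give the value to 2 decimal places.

Neutral buoyancy requires −α(T_deep − T_surf) + β(S_deep − S_surf′) = 0.
S_surf′ = S_deep − (α/β)·ΔT = 34.39 − (2.4 × 10⁻⁴/7.9 × 10⁻⁴)·(+1.2) = 34.0254 psu.
Increase required: 34.0254 − 33.03 = 0.9954 psu.

34.03 psu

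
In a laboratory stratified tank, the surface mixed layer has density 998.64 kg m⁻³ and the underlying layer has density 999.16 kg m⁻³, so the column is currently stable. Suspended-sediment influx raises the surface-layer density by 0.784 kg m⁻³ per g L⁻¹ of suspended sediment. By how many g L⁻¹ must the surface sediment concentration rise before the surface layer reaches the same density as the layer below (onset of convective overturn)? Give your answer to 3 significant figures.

Density deficit of the surface layer: 999.16 − 998.64 = 0.52 kg m⁻³.
Required change = 0.52 / 0.784 = 0.663 g L⁻¹.

0.663 g L⁻¹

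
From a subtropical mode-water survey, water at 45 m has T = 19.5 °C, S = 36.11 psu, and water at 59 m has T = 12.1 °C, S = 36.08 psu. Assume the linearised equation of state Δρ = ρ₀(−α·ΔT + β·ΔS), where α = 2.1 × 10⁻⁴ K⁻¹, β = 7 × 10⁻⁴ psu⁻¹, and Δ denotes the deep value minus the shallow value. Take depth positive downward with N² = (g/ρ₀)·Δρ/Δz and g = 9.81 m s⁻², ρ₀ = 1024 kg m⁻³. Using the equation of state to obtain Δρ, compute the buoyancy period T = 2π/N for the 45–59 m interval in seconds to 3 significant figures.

192 s

ΔT = -7.4 K, ΔS = -0.03 psu (deep − shallow).
Δρ/ρ₀ = −αΔT + βΔS = 1.554 × 10⁻³ − 2.10 × 10⁻⁵ = 1.533 × 10⁻³, so Δρ ≈ 1.570 kg m⁻³.
N² = (g/ρ₀)·Δρ/Δz = g·(Δρ/ρ₀)/Δz = 9.81 × 1.533 × 10⁻³ / 14 = 1.0742 × 10⁻³ s⁻².
N = √(1.0742 × 10⁻³) = 0.032775 rad s⁻¹ → T = 2π/N = 191.71 s ≈ 192 s.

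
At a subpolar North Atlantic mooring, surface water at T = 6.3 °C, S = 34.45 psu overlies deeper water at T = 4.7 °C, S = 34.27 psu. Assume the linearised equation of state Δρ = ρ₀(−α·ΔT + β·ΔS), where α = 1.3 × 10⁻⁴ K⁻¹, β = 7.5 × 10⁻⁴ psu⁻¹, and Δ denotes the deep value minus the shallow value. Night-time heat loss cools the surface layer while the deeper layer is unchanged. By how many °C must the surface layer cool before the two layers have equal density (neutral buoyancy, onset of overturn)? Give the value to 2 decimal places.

Neutral buoyancy requires Δρ = 0, i.e. −α(T_deep − T_surf′) + β(S_deep − S_surf) = 0.
T_surf′ = T_deep − (β/α)·ΔS = 4.7 − (7.5 × 10⁻⁴/1.3 × 10⁻⁴)·(-0.18) = 5.7385 °C.
Cooling required: 6.3 − (5.7385) = 0.5615 °C.

0.56 °C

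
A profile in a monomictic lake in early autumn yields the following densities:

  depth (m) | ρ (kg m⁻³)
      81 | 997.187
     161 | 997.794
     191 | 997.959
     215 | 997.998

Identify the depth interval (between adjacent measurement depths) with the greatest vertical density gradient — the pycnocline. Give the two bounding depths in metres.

81–161 m

Compute the density gradient over each adjacent pair:
  81–161 m: Δρ/Δz = 0.607/80 = 7.6 × 10⁻³ kg m⁻⁴
  161–191 m: Δρ/Δz = 0.165/30 = 5.5 × 10⁻³ kg m⁻⁴
  191–215 m: Δρ/Δz = 0.039/24 = 1.6 × 10⁻³ kg m⁻⁴
The largest gradient is in the 81–161 m interval — the pycnocline.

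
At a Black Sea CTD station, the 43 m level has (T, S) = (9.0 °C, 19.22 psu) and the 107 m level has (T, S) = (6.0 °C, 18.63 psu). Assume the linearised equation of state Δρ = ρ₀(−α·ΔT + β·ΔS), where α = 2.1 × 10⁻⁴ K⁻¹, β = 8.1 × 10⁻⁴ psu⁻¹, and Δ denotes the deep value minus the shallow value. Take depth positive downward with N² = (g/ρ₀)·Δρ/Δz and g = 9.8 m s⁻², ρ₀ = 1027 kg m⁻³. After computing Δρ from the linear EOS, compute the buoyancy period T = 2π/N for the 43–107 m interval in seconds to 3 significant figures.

ΔT = -3.0 K, ΔS = -0.59 psu (deep − shallow).
Δρ/ρ₀ = −αΔT + βΔS = 6.30 × 10⁻⁴ − 4.779 × 10⁻⁴ = 1.521 × 10⁻⁴, so Δρ ≈ 0.1562 kg m⁻³.
N² = (g/ρ₀)·Δρ/Δz = g·(Δρ/ρ₀)/Δz = 9.8 × 1.521 × 10⁻⁴ / 64 = 2.3290 × 10⁻⁵ s⁻².
N = √(2.3290 × 10⁻⁵) = 4.8260 × 10⁻³ rad s⁻¹ → T = 2π/N = 1.3019 × 10³ s ≈ 1.30 × 10³ s.

1.30 × 10³ s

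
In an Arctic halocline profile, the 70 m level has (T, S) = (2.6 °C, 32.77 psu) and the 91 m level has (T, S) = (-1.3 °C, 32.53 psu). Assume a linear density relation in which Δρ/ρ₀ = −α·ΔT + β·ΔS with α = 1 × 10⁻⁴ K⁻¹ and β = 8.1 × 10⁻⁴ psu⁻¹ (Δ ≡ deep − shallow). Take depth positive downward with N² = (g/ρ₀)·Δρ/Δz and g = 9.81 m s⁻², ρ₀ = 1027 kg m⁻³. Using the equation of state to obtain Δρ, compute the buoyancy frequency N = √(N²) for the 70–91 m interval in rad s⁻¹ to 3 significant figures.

9.56 × 10⁻³ rad s⁻¹

ΔT = -3.9 K, ΔS = -0.24 psu (deep − shallow).
Δρ/ρ₀ = −αΔT + βΔS = 3.90 × 10⁻⁴ − 1.944 × 10⁻⁴ = 1.956 × 10⁻⁴, so Δρ ≈ 0.2009 kg m⁻³.
N² = (g/ρ₀)·Δρ/Δz = g·(Δρ/ρ₀)/Δz = 9.81 × 1.956 × 10⁻⁴ / 21 = 9.1373 × 10⁻⁵ s⁻².
N = √(9.1373 × 10⁻⁵) = 9.5589 × 10⁻³ rad s⁻¹ ≈ 9.56 × 10⁻³ rad s⁻¹.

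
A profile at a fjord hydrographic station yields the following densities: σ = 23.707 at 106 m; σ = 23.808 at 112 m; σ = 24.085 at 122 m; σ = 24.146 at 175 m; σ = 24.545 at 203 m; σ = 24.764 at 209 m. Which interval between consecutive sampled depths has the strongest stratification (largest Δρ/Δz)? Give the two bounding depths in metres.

Compute the density gradient over each adjacent pair:
  106–112 m: Δρ/Δz = 0.101/6 = 0.017 kg m⁻⁴
  112–122 m: Δρ/Δz = 0.277/10 = 0.028 kg m⁻⁴
  122–175 m: Δρ/Δz = 0.061/53 = 1.2 × 10⁻³ kg m⁻⁴
  175–203 m: Δρ/Δz = 0.399/28 = 0.014 kg m⁻⁴
  203–209 m: Δρ/Δz = 0.219/6 = 0.036 kg m⁻⁴
The largest gradient is in the 203–209 m interval — the pycnocline.

203–209 m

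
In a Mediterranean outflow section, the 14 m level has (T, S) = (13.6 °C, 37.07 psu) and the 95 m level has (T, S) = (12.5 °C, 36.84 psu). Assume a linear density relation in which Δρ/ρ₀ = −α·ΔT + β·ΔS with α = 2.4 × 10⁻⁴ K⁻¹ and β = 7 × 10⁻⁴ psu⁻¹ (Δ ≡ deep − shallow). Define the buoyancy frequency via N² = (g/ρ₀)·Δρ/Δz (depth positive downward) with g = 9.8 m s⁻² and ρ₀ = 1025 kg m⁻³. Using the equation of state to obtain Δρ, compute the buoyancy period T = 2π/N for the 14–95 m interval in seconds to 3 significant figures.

ΔT = -1.1 K, ΔS = -0.23 psu (deep − shallow).
Δρ/ρ₀ = −αΔT + βΔS = 2.64 × 10⁻⁴ − 1.61 × 10⁻⁴ = 1.03 × 10⁻⁴, so Δρ ≈ 0.1056 kg m⁻³.
N² = (g/ρ₀)·Δρ/Δz = g·(Δρ/ρ₀)/Δz = 9.8 × 1.03 × 10⁻⁴ / 81 = 1.2462 × 10⁻⁵ s⁻².
N = √(1.2462 × 10⁻⁵) = 3.5302 × 10⁻³ rad s⁻¹ → T = 2π/N = 1.7798 × 10³ s ≈ 1.78 × 10³ s.

1.78 × 10³ s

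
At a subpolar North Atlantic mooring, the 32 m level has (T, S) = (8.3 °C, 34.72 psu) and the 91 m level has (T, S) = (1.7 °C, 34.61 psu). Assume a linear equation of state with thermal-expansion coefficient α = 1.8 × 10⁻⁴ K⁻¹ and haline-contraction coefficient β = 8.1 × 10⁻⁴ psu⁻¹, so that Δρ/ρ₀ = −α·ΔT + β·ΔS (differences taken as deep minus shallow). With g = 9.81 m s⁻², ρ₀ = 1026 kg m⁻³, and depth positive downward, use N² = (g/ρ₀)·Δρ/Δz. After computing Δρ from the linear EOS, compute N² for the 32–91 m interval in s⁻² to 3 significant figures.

1.83 × 10⁻⁴ s⁻²

ΔT = -6.6 K, ΔS = -0.11 psu (deep − shallow).
Δρ/ρ₀ = −αΔT + βΔS = 1.188 × 10⁻³ − 8.91 × 10⁻⁵ = 1.0989 × 10⁻³, so Δρ ≈ 1.127 kg m⁻³.
N² = (g/ρ₀)·Δρ/Δz = g·(Δρ/ρ₀)/Δz = 9.81 × 1.0989 × 10⁻³ / 59 = 1.8272 × 10⁻⁴ s⁻² ≈ 1.83 × 10⁻⁴ s⁻².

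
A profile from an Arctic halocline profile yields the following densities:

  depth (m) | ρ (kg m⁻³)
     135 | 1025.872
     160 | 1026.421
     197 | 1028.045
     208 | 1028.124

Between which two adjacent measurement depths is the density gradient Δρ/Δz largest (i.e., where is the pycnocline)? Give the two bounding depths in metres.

Compute the density gradient over each adjacent pair:
  135–160 m: Δρ/Δz = 0.549/25 = 0.022 kg m⁻⁴
  160–197 m: Δρ/Δz = 1.624/37 = 0.044 kg m⁻⁴
  197–208 m: Δρ/Δz = 0.079/11 = 7.2 × 10⁻³ kg m⁻⁴
The largest gradient is in the 160–197 m interval — the pycnocline.

160–197 m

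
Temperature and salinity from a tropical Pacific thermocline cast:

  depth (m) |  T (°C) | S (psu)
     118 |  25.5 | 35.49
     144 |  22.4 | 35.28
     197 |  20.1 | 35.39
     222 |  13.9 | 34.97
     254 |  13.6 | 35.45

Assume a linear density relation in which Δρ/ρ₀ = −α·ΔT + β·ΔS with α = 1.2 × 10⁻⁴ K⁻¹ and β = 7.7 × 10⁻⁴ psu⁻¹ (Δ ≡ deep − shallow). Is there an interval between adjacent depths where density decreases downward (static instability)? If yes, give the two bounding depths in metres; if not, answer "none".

none

Evaluate Δρ/ρ₀ = −αΔT + βΔS across each adjacent pair:
  118–144 m: −αΔT+βΔS = −(1.2 × 10⁻⁴)(-3.1)+(7.7 × 10⁻⁴)(-0.21) = 2.1 × 10⁻⁴ → stable
  144–197 m: −αΔT+βΔS = −(1.2 × 10⁻⁴)(-2.3)+(7.7 × 10⁻⁴)(+0.11) = 3.6 × 10⁻⁴ → stable
  197–222 m: −αΔT+βΔS = −(1.2 × 10⁻⁴)(-6.2)+(7.7 × 10⁻⁴)(-0.42) = 4.2 × 10⁻⁴ → stable
  222–254 m: −αΔT+βΔS = −(1.2 × 10⁻⁴)(-0.3)+(7.7 × 10⁻⁴)(+0.48) = 4.1 × 10⁻⁴ → stable
Every interval has Δρ > 0: the column is stably stratified throughout.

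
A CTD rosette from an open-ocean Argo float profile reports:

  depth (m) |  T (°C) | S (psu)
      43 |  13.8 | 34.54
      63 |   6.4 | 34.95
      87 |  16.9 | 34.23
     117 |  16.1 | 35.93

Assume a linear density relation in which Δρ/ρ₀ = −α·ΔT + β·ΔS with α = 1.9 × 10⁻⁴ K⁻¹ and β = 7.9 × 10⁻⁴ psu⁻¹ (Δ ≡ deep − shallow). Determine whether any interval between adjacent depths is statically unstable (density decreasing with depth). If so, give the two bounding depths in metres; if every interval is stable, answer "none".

Evaluate Δρ/ρ₀ = −αΔT + βΔS across each adjacent pair:
  43–63 m: −αΔT+βΔS = −(1.9 × 10⁻⁴)(-7.4)+(7.9 × 10⁻⁴)(+0.41) = 1.7 × 10⁻³ → stable
  63–87 m: −αΔT+βΔS = −(1.9 × 10⁻⁴)(+10.5)+(7.9 × 10⁻⁴)(-0.72) = -2.6 × 10⁻³ → UNSTABLE
  87–117 m: −αΔT+βΔS = −(1.9 × 10⁻⁴)(-0.8)+(7.9 × 10⁻⁴)(+1.70) = 1.5 × 10⁻³ → stable
The 63–87 m interval has Δρ < 0: lighter water underlies denser water.

63–87 m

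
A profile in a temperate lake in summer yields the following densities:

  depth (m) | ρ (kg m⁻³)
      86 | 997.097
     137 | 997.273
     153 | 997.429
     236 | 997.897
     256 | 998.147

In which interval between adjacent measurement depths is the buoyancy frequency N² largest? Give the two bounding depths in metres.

Compute the density gradient over each adjacent pair:
  86–137 m: Δρ/Δz = 0.176/51 = 3.5 × 10⁻³ kg m⁻⁴
  137–153 m: Δρ/Δz = 0.156/16 = 9.7 × 10⁻³ kg m⁻⁴
  153–236 m: Δρ/Δz = 0.468/83 = 5.6 × 10⁻³ kg m⁻⁴
  236–256 m: Δρ/Δz = 0.250/20 = 0.013 kg m⁻⁴
The largest gradient is in the 236–256 m interval — the pycnocline.

236–256 m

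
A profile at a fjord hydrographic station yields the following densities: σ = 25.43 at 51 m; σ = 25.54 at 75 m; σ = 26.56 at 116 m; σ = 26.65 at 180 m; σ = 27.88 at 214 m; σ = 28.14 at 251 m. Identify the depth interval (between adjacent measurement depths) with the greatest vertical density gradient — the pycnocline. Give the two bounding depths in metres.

Compute the density gradient over each adjacent pair:
  51–75 m: Δρ/Δz = 0.11/24 = 4.6 × 10⁻³ kg m⁻⁴
  75–116 m: Δρ/Δz = 1.02/41 = 0.025 kg m⁻⁴
  116–180 m: Δρ/Δz = 0.09/64 = 1.4 × 10⁻³ kg m⁻⁴
  180–214 m: Δρ/Δz = 1.23/34 = 0.036 kg m⁻⁴
  214–251 m: Δρ/Δz = 0.26/37 = 7.0 × 10⁻³ kg m⁻⁴
The largest gradient is in the 180–214 m interval — the pycnocline.

180–214 m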